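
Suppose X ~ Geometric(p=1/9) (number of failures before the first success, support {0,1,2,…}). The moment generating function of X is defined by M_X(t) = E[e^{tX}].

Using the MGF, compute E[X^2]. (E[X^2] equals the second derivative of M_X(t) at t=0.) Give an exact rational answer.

M_X(t) = 1/(9*(1 - 8*e^(t)/9))
D^2[M](t) = (-64*e^(2*t) - 72*e^(t))/(512*e^(3*t) - 1728*e^(2*t) + 1944*e^(t) - 729)

E[X^2] = D^2[M](0) = 136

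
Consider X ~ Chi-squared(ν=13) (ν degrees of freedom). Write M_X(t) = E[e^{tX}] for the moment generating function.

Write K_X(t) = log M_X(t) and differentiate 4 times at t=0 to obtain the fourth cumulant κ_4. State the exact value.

κ_4 = K′′′′(0) = 624

M_X(t) = (1 - 2*t)^(-13/2)
K_X(t) = log M_X(t) = -13*log(1 - 2*t)/2
K′(t) = -13/(2*t - 1)
K′′(t) = 26/(4*t^2 - 4*t + 1)
K′′′(t) = -104/(8*t^3 - 12*t^2 + 6*t - 1)
K′′′′(t) = 624/(16*t^4 - 32*t^3 + 24*t^2 - 8*t + 1)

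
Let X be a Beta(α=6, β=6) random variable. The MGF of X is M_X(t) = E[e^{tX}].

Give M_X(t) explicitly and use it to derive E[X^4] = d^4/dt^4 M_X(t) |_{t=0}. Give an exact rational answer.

M_X(t) = ₁F₁(6; 12; t)
M^(4)(t) = 6*₁F₁(10; 16; t)/65

E[X^4] = M^(4)(0) = 6/65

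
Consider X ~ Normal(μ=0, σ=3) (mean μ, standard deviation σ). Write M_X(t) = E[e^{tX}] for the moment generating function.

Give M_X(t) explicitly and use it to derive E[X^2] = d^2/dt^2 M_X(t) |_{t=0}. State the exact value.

M_X(t) = e^(9*t^2/2)
dM/dt = 9*t*e^(9*t^2/2)
d^2M/dt^2 = 81*t^2*e^(9*t^2/2) + 9*e^(9*t^2/2)

E[X^2] = d^2M/dt^2 |_{t=0} = 9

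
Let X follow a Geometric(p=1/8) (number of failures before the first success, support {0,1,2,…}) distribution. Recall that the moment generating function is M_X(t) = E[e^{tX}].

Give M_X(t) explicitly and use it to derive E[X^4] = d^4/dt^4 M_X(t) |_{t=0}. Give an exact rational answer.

E[X^4] = D^4[M](0) = 70665

M_X(t) = 1/(8*(1 - 7*e^(t)/8))
D^4[M](t) = (-2401*e^(4*t) - 30184*e^(3*t) - 34496*e^(2*t) - 3584*e^(t))/(16807*e^(5*t) - 96040*e^(4*t) + 219520*e^(3*t) - 250880*e^(2*t) + 143360*e^(t) - 32768)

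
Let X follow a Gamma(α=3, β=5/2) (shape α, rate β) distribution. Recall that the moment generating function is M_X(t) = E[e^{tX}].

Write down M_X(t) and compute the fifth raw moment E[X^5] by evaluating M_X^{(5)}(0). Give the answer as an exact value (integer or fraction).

E[X^5] = M^(5)(0) = 16128/625

M_X(t) = 125/(8*(5/2 - t)^3)
M^(5)(t) = 10080000/(256*t^8 - 5120*t^7 + 44800*t^6 - 224000*t^5 + 700000*t^4 - 1400000*t^3 + 1750000*t^2 - 1250000*t + 390625)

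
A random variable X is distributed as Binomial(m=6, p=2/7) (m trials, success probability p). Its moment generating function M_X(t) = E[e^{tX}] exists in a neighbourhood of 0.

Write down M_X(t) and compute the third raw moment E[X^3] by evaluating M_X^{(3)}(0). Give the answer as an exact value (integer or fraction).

M_X(t) = (2*e^(t)/7 + 5/7)^6
M′(t) = 384*e^(6*t)/117649 + 4800*e^(5*t)/117649 + 24000*e^(4*t)/117649 + 60000*e^(3*t)/117649 + 75000*e^(2*t)/117649 + 37500*e^(t)/117649
M′′(t) = 2304*e^(6*t)/117649 + 24000*e^(5*t)/117649 + 96000*e^(4*t)/117649 + 180000*e^(3*t)/117649 + 150000*e^(2*t)/117649 + 37500*e^(t)/117649
M′′′(t) = 13824*e^(6*t)/117649 + 120000*e^(5*t)/117649 + 384000*e^(4*t)/117649 + 540000*e^(3*t)/117649 + 300000*e^(2*t)/117649 + 37500*e^(t)/117649

E[X^3] = M′′′(0) = 4068/343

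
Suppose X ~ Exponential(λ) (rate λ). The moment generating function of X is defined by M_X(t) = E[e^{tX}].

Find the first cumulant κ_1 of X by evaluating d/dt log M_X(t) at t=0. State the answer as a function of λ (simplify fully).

M_X(t) = λ/(λ - t)
K_X(t) = log M_X(t) = log(λ) - log(λ - t)
K′(t) = -1/(-λ + t)

κ_1 = K′(0) = 1/λ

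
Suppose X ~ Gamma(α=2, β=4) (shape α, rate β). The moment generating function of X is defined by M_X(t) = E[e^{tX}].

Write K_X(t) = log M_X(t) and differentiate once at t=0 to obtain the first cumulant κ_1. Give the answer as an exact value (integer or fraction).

M_X(t) = 16/(4 - t)^2
K_X(t) = log M_X(t) = -2*log(4 - t) + 4*log(2)
D[K](t) = -2/(t - 4)

κ_1 = D[K](0) = 1/2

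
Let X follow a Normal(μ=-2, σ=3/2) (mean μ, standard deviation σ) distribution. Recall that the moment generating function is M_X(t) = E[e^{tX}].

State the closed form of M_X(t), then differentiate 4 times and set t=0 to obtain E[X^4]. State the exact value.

E[X^4] = D^4[M](0) = 1363/16

M_X(t) = e^(9*t^2/8 - 2*t)
D^4[M](t) = (6561*t^4*e^(9*t^2/8) - 23328*t^3*e^(9*t^2/8) + 48600*t^2*e^(9*t^2/8) - 49536*t*e^(9*t^2/8) + 21808*e^(9*t^2/8))*e^(-2*t)/256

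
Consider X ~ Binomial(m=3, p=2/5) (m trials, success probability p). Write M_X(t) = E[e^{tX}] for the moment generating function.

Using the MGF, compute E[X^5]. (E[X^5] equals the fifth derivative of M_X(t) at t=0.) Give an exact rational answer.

M_X(t) = (2*e^(t)/5 + 3/5)^3
dM/dt = 24*e^(3*t)/125 + 72*e^(2*t)/125 + 54*e^(t)/125
d^2M/dt^2 = 72*e^(3*t)/125 + 144*e^(2*t)/125 + 54*e^(t)/125
d^3M/dt^3 = 216*e^(3*t)/125 + 288*e^(2*t)/125 + 54*e^(t)/125
d^4M/dt^4 = 648*e^(3*t)/125 + 576*e^(2*t)/125 + 54*e^(t)/125
d^5M/dt^5 = 1944*e^(3*t)/125 + 1152*e^(2*t)/125 + 54*e^(t)/125

E[X^5] = d^5M/dt^5 |_{t=0} = 126/5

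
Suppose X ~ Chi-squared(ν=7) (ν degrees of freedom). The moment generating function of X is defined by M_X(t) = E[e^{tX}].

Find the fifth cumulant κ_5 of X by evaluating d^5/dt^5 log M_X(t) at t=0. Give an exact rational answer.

M_X(t) = (1 - 2*t)^(-7/2)
K_X(t) = log M_X(t) = -7*log(1 - 2*t)/2
K^(5)(t) = -2688/(32*t^5 - 80*t^4 + 80*t^3 - 40*t^2 + 10*t - 1)

κ_5 = K^(5)(0) = 2688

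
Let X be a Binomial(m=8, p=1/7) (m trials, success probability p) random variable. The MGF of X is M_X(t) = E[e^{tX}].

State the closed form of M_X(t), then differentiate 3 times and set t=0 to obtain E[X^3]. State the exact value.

E[X^3] = D^3[M](0) = 272/49

M_X(t) = (e^(t)/7 + 6/7)^8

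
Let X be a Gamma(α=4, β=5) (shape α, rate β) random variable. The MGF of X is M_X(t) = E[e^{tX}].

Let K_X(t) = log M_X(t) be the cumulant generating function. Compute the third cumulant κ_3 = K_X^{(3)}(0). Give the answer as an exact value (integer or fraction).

M_X(t) = 625/(5 - t)^4
K_X(t) = log M_X(t) = -4*log(5 - t) + 4*log(5)
K^(3)(t) = -8/(t^3 - 15*t^2 + 75*t - 125)

κ_3 = K^(3)(0) = 8/125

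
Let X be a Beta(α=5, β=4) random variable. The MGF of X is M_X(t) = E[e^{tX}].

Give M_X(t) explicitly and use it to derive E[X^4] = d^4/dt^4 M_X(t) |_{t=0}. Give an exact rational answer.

M_X(t) = ₁F₁(5; 9; t)
M′(t) = 5*₁F₁(6; 10; t)/9
M′′(t) = ₁F₁(7; 11; t)/3
M′′′(t) = 7*₁F₁(8; 12; t)/33
M′′′′(t) = 14*₁F₁(9; 13; t)/99

E[X^4] = M′′′′(0) = 14/99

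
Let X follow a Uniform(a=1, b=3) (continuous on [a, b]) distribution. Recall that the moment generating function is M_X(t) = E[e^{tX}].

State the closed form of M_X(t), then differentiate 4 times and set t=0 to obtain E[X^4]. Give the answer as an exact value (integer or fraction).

E[X^4] = D^4[M](0) = 121/5

M_X(t) = (e^(3*t) - e^(t))/(2*t)
D^4[M](t) = (81*t^4*e^(3*t) - t^4*e^(t) - 108*t^3*e^(3*t) + 4*t^3*e^(t) + 108*t^2*e^(3*t) - 12*t^2*e^(t) - 72*t*e^(3*t) + 24*t*e^(t) + 24*e^(3*t) - 24*e^(t))/(2*t^5)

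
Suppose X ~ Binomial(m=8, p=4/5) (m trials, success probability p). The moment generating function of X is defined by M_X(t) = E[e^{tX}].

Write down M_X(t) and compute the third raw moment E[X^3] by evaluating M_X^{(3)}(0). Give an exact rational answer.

M_X(t) = (4*e^(t)/5 + 1/5)^8

E[X^3] = D^3[M](0) = 35744/125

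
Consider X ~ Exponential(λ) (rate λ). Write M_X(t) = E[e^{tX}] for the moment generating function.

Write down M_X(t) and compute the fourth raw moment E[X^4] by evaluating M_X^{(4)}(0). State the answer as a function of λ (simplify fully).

M_X(t) = λ/(λ - t)
dM/dt = λ/(λ^2 - 2*λ*t + t^2)
d^2M/dt^2 = -2*λ/(-λ^3 + 3*λ^2*t - 3*λ*t^2 + t^3)
d^3M/dt^3 = 6*λ/(λ^4 - 4*λ^3*t + 6*λ^2*t^2 - 4*λ*t^3 + t^4)
d^4M/dt^4 = -24*λ/(-λ^5 + 5*λ^4*t - 10*λ^3*t^2 + 10*λ^2*t^3 - 5*λ*t^4 + t^5)

E[X^4] = d^4M/dt^4 |_{t=0} = 24/λ^4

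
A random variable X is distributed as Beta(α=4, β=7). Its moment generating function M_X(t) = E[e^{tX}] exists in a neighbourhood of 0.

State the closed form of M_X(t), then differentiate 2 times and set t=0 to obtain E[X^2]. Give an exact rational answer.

M_X(t) = ₁F₁(4; 11; t)
M′(t) = 4*₁F₁(5; 12; t)/11
M′′(t) = 5*₁F₁(6; 13; t)/33

E[X^2] = M′′(0) = 5/33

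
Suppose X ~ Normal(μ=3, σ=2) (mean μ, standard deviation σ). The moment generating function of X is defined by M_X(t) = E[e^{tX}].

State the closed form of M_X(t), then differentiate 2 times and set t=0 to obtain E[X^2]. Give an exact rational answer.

M_X(t) = e^(2*t^2 + 3*t)
M^(2)(t) = 16*t^2*e^(3*t)*e^(2*t^2) + 24*t*e^(3*t)*e^(2*t^2) + 13*e^(3*t)*e^(2*t^2)

E[X^2] = M^(2)(0) = 13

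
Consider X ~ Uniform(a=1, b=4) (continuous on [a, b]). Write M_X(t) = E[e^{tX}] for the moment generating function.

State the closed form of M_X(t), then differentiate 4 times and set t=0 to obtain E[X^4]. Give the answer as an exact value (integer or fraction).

M_X(t) = (e^(4*t) - e^(t))/(3*t)
dM/dt = (4*t*e^(4*t) - t*e^(t) - e^(4*t) + e^(t))/(3*t^2)
d^2M/dt^2 = (16*t^2*e^(4*t) - t^2*e^(t) - 8*t*e^(4*t) + 2*t*e^(t) + 2*e^(4*t) - 2*e^(t))/(3*t^3)
d^3M/dt^3 = (64*t^3*e^(4*t) - t^3*e^(t) - 48*t^2*e^(4*t) + 3*t^2*e^(t) + 24*t*e^(4*t) - 6*t*e^(t) - 6*e^(4*t) + 6*e^(t))/(3*t^4)
d^4M/dt^4 = (256*t^4*e^(4*t) - t^4*e^(t) - 256*t^3*e^(4*t) + 4*t^3*e^(t) + 192*t^2*e^(4*t) - 12*t^2*e^(t) - 96*t*e^(4*t) + 24*t*e^(t) + 24*e^(4*t) - 24*e^(t))/(3*t^5)

E[X^4] = d^4M/dt^4 |_{t=0} = 341/5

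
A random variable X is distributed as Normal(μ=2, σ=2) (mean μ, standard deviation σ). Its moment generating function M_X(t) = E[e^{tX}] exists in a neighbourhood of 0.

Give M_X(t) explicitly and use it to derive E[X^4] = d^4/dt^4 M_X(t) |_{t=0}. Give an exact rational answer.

E[X^4] = M′′′′(0) = 160

M_X(t) = e^(2*t^2 + 2*t)
M′(t) = 4*t*e^(2*t)*e^(2*t^2) + 2*e^(2*t)*e^(2*t^2)
M′′(t) = 16*t^2*e^(2*t)*e^(2*t^2) + 16*t*e^(2*t)*e^(2*t^2) + 8*e^(2*t)*e^(2*t^2)
M′′′(t) = 64*t^3*e^(2*t)*e^(2*t^2) + 96*t^2*e^(2*t)*e^(2*t^2) + 96*t*e^(2*t)*e^(2*t^2) + 32*e^(2*t)*e^(2*t^2)
M′′′′(t) = 256*t^4*e^(2*t)*e^(2*t^2) + 512*t^3*e^(2*t)*e^(2*t^2) + 768*t^2*e^(2*t)*e^(2*t^2) + 512*t*e^(2*t)*e^(2*t^2) + 160*e^(2*t)*e^(2*t^2)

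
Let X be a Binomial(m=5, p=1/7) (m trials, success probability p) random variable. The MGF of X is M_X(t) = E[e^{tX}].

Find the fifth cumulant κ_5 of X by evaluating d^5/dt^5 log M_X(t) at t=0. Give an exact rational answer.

M_X(t) = (e^(t)/7 + 6/7)^5
K_X(t) = log M_X(t) = 5*log(e^(t)/7 + 6/7)
D^5[K](t) = (-30*e^(4*t) + 1980*e^(3*t) - 11880*e^(2*t) + 6480*e^(t))/(e^(5*t) + 30*e^(4*t) + 360*e^(3*t) + 2160*e^(2*t) + 6480*e^(t) + 7776)

κ_5 = D^5[K](0) = -3450/16807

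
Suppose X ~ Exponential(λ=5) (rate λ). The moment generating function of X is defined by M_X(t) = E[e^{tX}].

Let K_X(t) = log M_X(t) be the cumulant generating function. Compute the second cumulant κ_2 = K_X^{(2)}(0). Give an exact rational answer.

κ_2 = d^2K/dt^2 |_{t=0} = 1/25

M_X(t) = 5/(5 - t)
K_X(t) = log M_X(t) = -log(5 - t) + log(5)
dK/dt = -1/(t - 5)
d^2K/dt^2 = 1/(t^2 - 10*t + 25)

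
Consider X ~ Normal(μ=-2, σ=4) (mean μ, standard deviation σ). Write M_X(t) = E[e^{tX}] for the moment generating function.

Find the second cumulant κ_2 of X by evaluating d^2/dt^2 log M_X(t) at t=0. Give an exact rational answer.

κ_2 = K′′(0) = 16

M_X(t) = e^(8*t^2 - 2*t)
K_X(t) = log M_X(t) = 8*t^2 - 2*t
K′(t) = 16*t - 2
K′′(t) = 16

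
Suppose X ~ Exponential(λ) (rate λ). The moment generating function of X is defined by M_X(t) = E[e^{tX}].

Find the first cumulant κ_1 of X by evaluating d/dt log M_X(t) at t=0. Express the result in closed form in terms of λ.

κ_1 = D[K](0) = 1/λ

M_X(t) = λ/(λ - t)
K_X(t) = log M_X(t) = log(λ) - log(λ - t)
D[K](t) = -1/(-λ + t)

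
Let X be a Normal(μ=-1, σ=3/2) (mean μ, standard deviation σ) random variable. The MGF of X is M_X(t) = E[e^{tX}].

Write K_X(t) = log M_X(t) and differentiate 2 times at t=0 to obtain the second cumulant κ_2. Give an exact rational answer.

κ_2 = K′′(0) = 9/4

M_X(t) = e^(9*t^2/8 - t)
K_X(t) = log M_X(t) = 9*t^2/8 - t
K′(t) = 9*t/4 - 1
K′′(t) = 9/4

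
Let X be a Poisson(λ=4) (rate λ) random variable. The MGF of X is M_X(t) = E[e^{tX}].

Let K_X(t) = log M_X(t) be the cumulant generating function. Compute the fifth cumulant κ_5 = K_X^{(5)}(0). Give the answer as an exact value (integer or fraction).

κ_5 = D^5[K](0) = 4

M_X(t) = e^(4*e^(t) - 4)
K_X(t) = log M_X(t) = 4*e^(t) - 4
D^5[K](t) = 4*e^(t)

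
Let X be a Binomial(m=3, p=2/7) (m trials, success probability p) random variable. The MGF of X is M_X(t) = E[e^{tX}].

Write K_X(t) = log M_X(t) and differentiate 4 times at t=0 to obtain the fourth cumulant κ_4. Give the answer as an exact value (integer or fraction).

κ_4 = K′′′′(0) = -330/2401

M_X(t) = (2*e^(t)/7 + 5/7)^3
K_X(t) = log M_X(t) = 3*log(2*e^(t)/7 + 5/7)
K′(t) = 6*e^(t)/(2*e^(t) + 5)
K′′(t) = 30*e^(t)/(4*e^(2*t) + 20*e^(t) + 25)
K′′′(t) = (-60*e^(2*t) + 150*e^(t))/(8*e^(3*t) + 60*e^(2*t) + 150*e^(t) + 125)
K′′′′(t) = (120*e^(3*t) - 1200*e^(2*t) + 750*e^(t))/(16*e^(4*t) + 160*e^(3*t) + 600*e^(2*t) + 1000*e^(t) + 625)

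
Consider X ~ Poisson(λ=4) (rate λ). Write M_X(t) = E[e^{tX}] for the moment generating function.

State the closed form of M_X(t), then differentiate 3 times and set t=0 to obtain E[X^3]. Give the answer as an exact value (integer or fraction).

E[X^3] = M′′′(0) = 116

M_X(t) = e^(4*e^(t) - 4)
M′(t) = 4*e^(-4)*e^(t)*e^(4*e^(t))
M′′(t) = (16*e^(2*t)*e^(4*e^(t)) + 4*e^(t)*e^(4*e^(t)))*e^(-4)
M′′′(t) = (64*e^(3*t)*e^(4*e^(t)) + 48*e^(2*t)*e^(4*e^(t)) + 4*e^(t)*e^(4*e^(t)))*e^(-4)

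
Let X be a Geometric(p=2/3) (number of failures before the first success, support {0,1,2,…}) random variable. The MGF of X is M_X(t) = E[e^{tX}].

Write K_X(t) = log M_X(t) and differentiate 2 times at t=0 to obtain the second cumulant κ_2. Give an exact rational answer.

κ_2 = K^(2)(0) = 3/4

M_X(t) = 2/(3*(1 - e^(t)/3))
K_X(t) = log M_X(t) = -log(1 - e^(t)/3) - log(3) + log(2)
K^(2)(t) = 3*e^(t)/(e^(2*t) - 6*e^(t) + 9)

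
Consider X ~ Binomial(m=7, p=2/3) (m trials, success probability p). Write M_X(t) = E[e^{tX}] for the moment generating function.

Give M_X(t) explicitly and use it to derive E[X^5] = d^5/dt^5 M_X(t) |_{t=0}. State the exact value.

E[X^5] = M′′′′′(0) = 11494/3

M_X(t) = (2*e^(t)/3 + 1/3)^7
M′(t) = 896*e^(7*t)/2187 + 896*e^(6*t)/729 + 1120*e^(5*t)/729 + 2240*e^(4*t)/2187 + 280*e^(3*t)/729 + 56*e^(2*t)/729 + 14*e^(t)/2187
M′′(t) = 6272*e^(7*t)/2187 + 1792*e^(6*t)/243 + 5600*e^(5*t)/729 + 8960*e^(4*t)/2187 + 280*e^(3*t)/243 + 112*e^(2*t)/729 + 14*e^(t)/2187
M′′′(t) = 43904*e^(7*t)/2187 + 3584*e^(6*t)/81 + 28000*e^(5*t)/729 + 35840*e^(4*t)/2187 + 280*e^(3*t)/81 + 224*e^(2*t)/729 + 14*e^(t)/2187
M′′′′(t) = 307328*e^(7*t)/2187 + 7168*e^(6*t)/27 + 140000*e^(5*t)/729 + 143360*e^(4*t)/2187 + 280*e^(3*t)/27 + 448*e^(2*t)/729 + 14*e^(t)/2187
M′′′′′(t) = 2151296*e^(7*t)/2187 + 14336*e^(6*t)/9 + 700000*e^(5*t)/729 + 573440*e^(4*t)/2187 + 280*e^(3*t)/9 + 896*e^(2*t)/729 + 14*e^(t)/2187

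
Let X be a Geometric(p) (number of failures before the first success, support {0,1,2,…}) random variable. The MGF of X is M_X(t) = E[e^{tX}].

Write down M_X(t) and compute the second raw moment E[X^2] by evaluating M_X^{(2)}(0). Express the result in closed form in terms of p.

E[X^2] = d^2M/dt^2 |_{t=0} = 1 - 3/p + 2/p^2

M_X(t) = p/(-(1 - p)*e^(t) + 1)
dM/dt = (-p^2*e^(t) + p*e^(t))/(p^2*e^(2*t) - 2*p*e^(2*t) + 2*p*e^(t) + e^(2*t) - 2*e^(t) + 1)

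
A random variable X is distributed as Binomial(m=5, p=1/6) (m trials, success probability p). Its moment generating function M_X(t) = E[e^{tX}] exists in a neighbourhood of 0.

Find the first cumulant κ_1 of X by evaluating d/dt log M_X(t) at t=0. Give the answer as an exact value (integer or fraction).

κ_1 = K^(1)(0) = 5/6

M_X(t) = (e^(t)/6 + 5/6)^5
K_X(t) = log M_X(t) = 5*log(e^(t)/6 + 5/6)
K^(1)(t) = 5*e^(t)/(e^(t) + 5)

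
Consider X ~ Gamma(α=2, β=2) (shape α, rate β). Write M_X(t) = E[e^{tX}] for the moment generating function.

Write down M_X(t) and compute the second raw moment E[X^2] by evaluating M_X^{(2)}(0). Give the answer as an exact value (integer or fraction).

M_X(t) = 4/(2 - t)^2
M′(t) = -8/(t^3 - 6*t^2 + 12*t - 8)
M′′(t) = 24/(t^4 - 8*t^3 + 24*t^2 - 32*t + 16)

E[X^2] = M′′(0) = 3/2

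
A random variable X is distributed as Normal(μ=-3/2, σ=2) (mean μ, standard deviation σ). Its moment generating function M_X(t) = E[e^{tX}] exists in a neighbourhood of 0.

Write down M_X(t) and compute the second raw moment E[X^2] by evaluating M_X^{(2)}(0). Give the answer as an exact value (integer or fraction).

M_X(t) = e^(2*t^2 - 3*t/2)
M^(2)(t) = (64*t^2*e^(2*t^2) - 48*t*e^(2*t^2) + 25*e^(2*t^2))*e^(-3*t/2)/4

E[X^2] = M^(2)(0) = 25/4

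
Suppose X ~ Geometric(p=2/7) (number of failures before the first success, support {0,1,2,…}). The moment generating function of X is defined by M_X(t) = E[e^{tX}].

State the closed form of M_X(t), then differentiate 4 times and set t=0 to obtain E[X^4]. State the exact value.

E[X^4] = M′′′′(0) = 1590

M_X(t) = 2/(7*(1 - 5*e^(t)/7))
M′(t) = 10*e^(t)/(25*e^(2*t) - 70*e^(t) + 49)
M′′(t) = (-50*e^(2*t) - 70*e^(t))/(125*e^(3*t) - 525*e^(2*t) + 735*e^(t) - 343)
M′′′(t) = (250*e^(3*t) + 1400*e^(2*t) + 490*e^(t))/(625*e^(4*t) - 3500*e^(3*t) + 7350*e^(2*t) - 6860*e^(t) + 2401)
M′′′′(t) = (-1250*e^(4*t) - 19250*e^(3*t) - 26950*e^(2*t) - 3430*e^(t))/(3125*e^(5*t) - 21875*e^(4*t) + 61250*e^(3*t) - 85750*e^(2*t) + 60025*e^(t) - 16807)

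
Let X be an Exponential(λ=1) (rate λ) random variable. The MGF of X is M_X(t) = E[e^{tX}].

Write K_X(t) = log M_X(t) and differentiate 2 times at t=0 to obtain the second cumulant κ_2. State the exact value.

κ_2 = d^2K/dt^2 |_{t=0} = 1

M_X(t) = 1/(1 - t)
K_X(t) = log M_X(t) = -log(1 - t)
dK/dt = -1/(t - 1)
d^2K/dt^2 = 1/(t^2 - 2*t + 1)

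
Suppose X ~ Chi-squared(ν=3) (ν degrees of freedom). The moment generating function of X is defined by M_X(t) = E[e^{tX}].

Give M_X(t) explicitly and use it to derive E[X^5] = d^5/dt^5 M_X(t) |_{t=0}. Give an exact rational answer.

E[X^5] = M^(5)(0) = 10395

M_X(t) = (1 - 2*t)^(-3/2)
M^(5)(t) = 10395/(64*t^6*√(1 - 2*t) - 192*t^5*√(1 - 2*t) + 240*t^4*√(1 - 2*t) - 160*t^3*√(1 - 2*t) + 60*t^2*√(1 - 2*t) - 12*t*√(1 - 2*t) + √(1 - 2*t))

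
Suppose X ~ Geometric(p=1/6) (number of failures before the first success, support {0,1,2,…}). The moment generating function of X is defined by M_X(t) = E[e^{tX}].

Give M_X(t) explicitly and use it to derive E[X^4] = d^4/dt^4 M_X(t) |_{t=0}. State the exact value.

M_X(t) = 1/(6*(1 - 5*e^(t)/6))
M′(t) = 5*e^(t)/(25*e^(2*t) - 60*e^(t) + 36)
M′′(t) = (-25*e^(2*t) - 30*e^(t))/(125*e^(3*t) - 450*e^(2*t) + 540*e^(t) - 216)
M′′′(t) = (125*e^(3*t) + 600*e^(2*t) + 180*e^(t))/(625*e^(4*t) - 3000*e^(3*t) + 5400*e^(2*t) - 4320*e^(t) + 1296)
M′′′′(t) = (-625*e^(4*t) - 8250*e^(3*t) - 9900*e^(2*t) - 1080*e^(t))/(3125*e^(5*t) - 18750*e^(4*t) + 45000*e^(3*t) - 54000*e^(2*t) + 32400*e^(t) - 7776)

E[X^4] = M′′′′(0) = 19855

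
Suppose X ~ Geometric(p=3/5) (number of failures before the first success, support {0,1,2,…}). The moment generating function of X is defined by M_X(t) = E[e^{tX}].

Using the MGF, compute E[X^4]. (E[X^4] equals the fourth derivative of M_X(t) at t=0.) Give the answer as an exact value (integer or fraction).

M_X(t) = 3/(5*(1 - 2*e^(t)/5))
D^4[M](t) = (-48*e^(4*t) - 1320*e^(3*t) - 3300*e^(2*t) - 750*e^(t))/(32*e^(5*t) - 400*e^(4*t) + 2000*e^(3*t) - 5000*e^(2*t) + 6250*e^(t) - 3125)

E[X^4] = D^4[M](0) = 602/27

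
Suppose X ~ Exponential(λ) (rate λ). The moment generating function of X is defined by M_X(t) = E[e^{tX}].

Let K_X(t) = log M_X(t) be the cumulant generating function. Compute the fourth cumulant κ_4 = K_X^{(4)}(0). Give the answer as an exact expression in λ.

κ_4 = K^(4)(0) = 6/λ^4

M_X(t) = λ/(λ - t)
K_X(t) = log M_X(t) = log(λ) - log(λ - t)
K^(4)(t) = 6/(λ^4 - 4*λ^3*t + 6*λ^2*t^2 - 4*λ*t^3 + t^4)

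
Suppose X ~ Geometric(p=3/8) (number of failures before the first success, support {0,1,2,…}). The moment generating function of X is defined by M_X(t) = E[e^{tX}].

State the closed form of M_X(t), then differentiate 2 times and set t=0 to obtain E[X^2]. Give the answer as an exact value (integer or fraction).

E[X^2] = M′′(0) = 65/9

M_X(t) = 3/(8*(1 - 5*e^(t)/8))
M′(t) = 15*e^(t)/(25*e^(2*t) - 80*e^(t) + 64)
M′′(t) = (-75*e^(2*t) - 120*e^(t))/(125*e^(3*t) - 600*e^(2*t) + 960*e^(t) - 512)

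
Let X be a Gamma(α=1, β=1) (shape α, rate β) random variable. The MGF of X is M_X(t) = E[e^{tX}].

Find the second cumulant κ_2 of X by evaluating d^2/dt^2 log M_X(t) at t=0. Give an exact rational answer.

M_X(t) = 1/(1 - t)
K_X(t) = log M_X(t) = -log(1 - t)
K′(t) = -1/(t - 1)
K′′(t) = 1/(t^2 - 2*t + 1)

κ_2 = K′′(0) = 1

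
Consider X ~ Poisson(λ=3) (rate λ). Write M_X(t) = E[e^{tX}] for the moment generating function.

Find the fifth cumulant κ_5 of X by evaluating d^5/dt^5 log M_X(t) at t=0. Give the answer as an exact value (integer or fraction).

M_X(t) = e^(3*e^(t) - 3)
K_X(t) = log M_X(t) = 3*e^(t) - 3
K^(5)(t) = 3*e^(t)

κ_5 = K^(5)(0) = 3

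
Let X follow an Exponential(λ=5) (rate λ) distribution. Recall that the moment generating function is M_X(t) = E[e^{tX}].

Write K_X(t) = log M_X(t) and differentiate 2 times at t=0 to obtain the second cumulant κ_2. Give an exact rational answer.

κ_2 = K^(2)(0) = 1/25

M_X(t) = 5/(5 - t)
K_X(t) = log M_X(t) = -log(5 - t) + log(5)
K^(2)(t) = 1/(t^2 - 10*t + 25)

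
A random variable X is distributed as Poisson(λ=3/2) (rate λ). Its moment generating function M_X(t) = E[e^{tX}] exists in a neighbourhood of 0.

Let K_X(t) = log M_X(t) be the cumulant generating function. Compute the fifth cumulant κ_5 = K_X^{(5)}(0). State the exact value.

κ_5 = K^(5)(0) = 3/2

M_X(t) = e^(3*e^(t)/2 - 3/2)
K_X(t) = log M_X(t) = 3*e^(t)/2 - 3/2
K^(5)(t) = 3*e^(t)/2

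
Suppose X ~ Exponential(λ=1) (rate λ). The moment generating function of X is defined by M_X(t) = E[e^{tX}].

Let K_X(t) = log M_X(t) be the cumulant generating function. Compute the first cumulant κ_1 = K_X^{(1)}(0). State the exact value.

M_X(t) = 1/(1 - t)
K_X(t) = log M_X(t) = -log(1 - t)
K′(t) = -1/(t - 1)

κ_1 = K′(0) = 1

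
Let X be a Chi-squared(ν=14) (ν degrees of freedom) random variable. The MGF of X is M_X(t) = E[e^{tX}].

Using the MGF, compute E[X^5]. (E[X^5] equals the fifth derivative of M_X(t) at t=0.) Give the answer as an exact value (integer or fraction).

E[X^5] = d^5M/dt^5 |_{t=0} = 1774080

M_X(t) = (1 - 2*t)^(-7)
dM/dt = 14/(256*t^8 - 1024*t^7 + 1792*t^6 - 1792*t^5 + 1120*t^4 - 448*t^3 + 112*t^2 - 16*t + 1)
d^2M/dt^2 = -224/(512*t^9 - 2304*t^8 + 4608*t^7 - 5376*t^6 + 4032*t^5 - 2016*t^4 + 672*t^3 - 144*t^2 + 18*t - 1)
d^3M/dt^3 = 4032/(1024*t^10 - 5120*t^9 + 11520*t^8 - 15360*t^7 + 13440*t^6 - 8064*t^5 + 3360*t^4 - 960*t^3 + 180*t^2 - 20*t + 1)
d^4M/dt^4 = -80640/(2048*t^11 - 11264*t^10 + 28160*t^9 - 42240*t^8 + 42240*t^7 - 29568*t^6 + 14784*t^5 - 5280*t^4 + 1320*t^3 - 220*t^2 + 22*t - 1)
d^5M/dt^5 = 1774080/(4096*t^12 - 24576*t^11 + 67584*t^10 - 112640*t^9 + 126720*t^8 - 101376*t^7 + 59136*t^6 - 25344*t^5 + 7920*t^4 - 1760*t^3 + 264*t^2 - 24*t + 1)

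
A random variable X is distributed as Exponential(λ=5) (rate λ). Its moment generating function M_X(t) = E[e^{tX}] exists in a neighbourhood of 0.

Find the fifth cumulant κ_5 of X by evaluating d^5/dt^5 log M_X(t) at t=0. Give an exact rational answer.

M_X(t) = 5/(5 - t)
K_X(t) = log M_X(t) = -log(5 - t) + log(5)
K^(5)(t) = -24/(t^5 - 25*t^4 + 250*t^3 - 1250*t^2 + 3125*t - 3125)

κ_5 = K^(5)(0) = 24/3125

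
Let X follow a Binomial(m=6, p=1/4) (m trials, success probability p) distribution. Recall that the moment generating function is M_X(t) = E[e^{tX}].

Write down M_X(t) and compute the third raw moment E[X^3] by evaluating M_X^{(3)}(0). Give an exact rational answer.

M_X(t) = (e^(t)/4 + 3/4)^6
dM/dt = 3*e^(6*t)/2048 + 45*e^(5*t)/2048 + 135*e^(4*t)/1024 + 405*e^(3*t)/1024 + 1215*e^(2*t)/2048 + 729*e^(t)/2048
d^2M/dt^2 = 9*e^(6*t)/1024 + 225*e^(5*t)/2048 + 135*e^(4*t)/256 + 1215*e^(3*t)/1024 + 1215*e^(2*t)/1024 + 729*e^(t)/2048
d^3M/dt^3 = 27*e^(6*t)/512 + 1125*e^(5*t)/2048 + 135*e^(4*t)/64 + 3645*e^(3*t)/1024 + 1215*e^(2*t)/512 + 729*e^(t)/2048

E[X^3] = d^3M/dt^3 |_{t=0} = 9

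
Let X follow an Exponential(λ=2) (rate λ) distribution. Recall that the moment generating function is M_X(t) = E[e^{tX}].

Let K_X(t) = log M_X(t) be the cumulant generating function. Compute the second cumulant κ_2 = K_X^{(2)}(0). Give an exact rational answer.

M_X(t) = 2/(2 - t)
K_X(t) = log M_X(t) = -log(2 - t) + log(2)
K′(t) = -1/(t - 2)
K′′(t) = 1/(t^2 - 4*t + 4)

κ_2 = K′′(0) = 1/4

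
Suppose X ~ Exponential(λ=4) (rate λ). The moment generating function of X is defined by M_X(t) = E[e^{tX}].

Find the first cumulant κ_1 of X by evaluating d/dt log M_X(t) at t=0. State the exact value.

M_X(t) = 4/(4 - t)
K_X(t) = log M_X(t) = -log(4 - t) + 2*log(2)
D[K](t) = -1/(t - 4)

κ_1 = D[K](0) = 1/4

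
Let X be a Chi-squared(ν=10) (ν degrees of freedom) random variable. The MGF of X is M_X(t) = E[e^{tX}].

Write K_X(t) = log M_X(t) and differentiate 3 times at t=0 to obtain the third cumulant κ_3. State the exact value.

M_X(t) = (1 - 2*t)^(-5)
K_X(t) = log M_X(t) = -5*log(1 - 2*t)
K′(t) = -10/(2*t - 1)
K′′(t) = 20/(4*t^2 - 4*t + 1)
K′′′(t) = -80/(8*t^3 - 12*t^2 + 6*t - 1)

κ_3 = K′′′(0) = 80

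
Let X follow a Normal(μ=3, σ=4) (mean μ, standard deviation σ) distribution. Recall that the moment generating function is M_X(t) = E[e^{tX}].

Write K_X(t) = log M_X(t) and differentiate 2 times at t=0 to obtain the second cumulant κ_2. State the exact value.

M_X(t) = e^(8*t^2 + 3*t)
K_X(t) = log M_X(t) = 8*t^2 + 3*t
D^2[K](t) = 16

κ_2 = D^2[K](0) = 16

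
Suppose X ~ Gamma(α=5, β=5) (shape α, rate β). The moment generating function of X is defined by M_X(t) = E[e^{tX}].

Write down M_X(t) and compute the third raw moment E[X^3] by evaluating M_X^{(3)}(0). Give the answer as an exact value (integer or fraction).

E[X^3] = D^3[M](0) = 42/25

M_X(t) = 3125/(5 - t)^5
D^3[M](t) = 656250/(t^8 - 40*t^7 + 700*t^6 - 7000*t^5 + 43750*t^4 - 175000*t^3 + 437500*t^2 - 625000*t + 390625)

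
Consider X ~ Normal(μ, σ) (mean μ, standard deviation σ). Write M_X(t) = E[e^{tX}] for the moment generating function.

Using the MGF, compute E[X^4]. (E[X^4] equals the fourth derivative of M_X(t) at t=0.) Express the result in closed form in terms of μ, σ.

M_X(t) = e^(μ*t + σ^2*t^2/2)
dM/dt = μ*e^(μ*t)*e^(σ^2*t^2/2) + σ^2*t*e^(μ*t)*e^(σ^2*t^2/2)
d^2M/dt^2 = μ^2*e^(μ*t)*e^(σ^2*t^2/2) + 2*μ*σ^2*t*e^(μ*t)*e^(σ^2*t^2/2) + σ^4*t^2*e^(μ*t)*e^(σ^2*t^2/2) + σ^2*e^(μ*t)*e^(σ^2*t^2/2)

E[X^4] = d^4M/dt^4 |_{t=0} = μ^4 + 6*μ^2*σ^2 + 3*σ^4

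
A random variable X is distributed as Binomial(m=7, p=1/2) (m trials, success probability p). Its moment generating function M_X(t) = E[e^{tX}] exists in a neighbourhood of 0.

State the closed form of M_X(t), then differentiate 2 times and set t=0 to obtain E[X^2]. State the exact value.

E[X^2] = M^(2)(0) = 14

M_X(t) = (e^(t)/2 + 1/2)^7
M^(2)(t) = 49*e^(7*t)/128 + 63*e^(6*t)/32 + 525*e^(5*t)/128 + 35*e^(4*t)/8 + 315*e^(3*t)/128 + 21*e^(2*t)/32 + 7*e^(t)/128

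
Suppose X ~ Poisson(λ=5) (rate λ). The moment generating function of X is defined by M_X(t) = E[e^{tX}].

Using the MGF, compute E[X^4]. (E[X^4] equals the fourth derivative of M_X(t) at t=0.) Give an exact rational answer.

E[X^4] = M′′′′(0) = 1555

M_X(t) = e^(5*e^(t) - 5)
M′(t) = 5*e^(-5)*e^(t)*e^(5*e^(t))
M′′(t) = (25*e^(2*t)*e^(5*e^(t)) + 5*e^(t)*e^(5*e^(t)))*e^(-5)
M′′′(t) = (125*e^(3*t)*e^(5*e^(t)) + 75*e^(2*t)*e^(5*e^(t)) + 5*e^(t)*e^(5*e^(t)))*e^(-5)
M′′′′(t) = (625*e^(4*t)*e^(5*e^(t)) + 750*e^(3*t)*e^(5*e^(t)) + 175*e^(2*t)*e^(5*e^(t)) + 5*e^(t)*e^(5*e^(t)))*e^(-5)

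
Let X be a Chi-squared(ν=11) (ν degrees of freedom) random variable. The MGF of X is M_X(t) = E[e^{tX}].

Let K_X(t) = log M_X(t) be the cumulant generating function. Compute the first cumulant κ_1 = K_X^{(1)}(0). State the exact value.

κ_1 = dK/dt |_{t=0} = 11

M_X(t) = (1 - 2*t)^(-11/2)
K_X(t) = log M_X(t) = -11*log(1 - 2*t)/2
dK/dt = -11/(2*t - 1)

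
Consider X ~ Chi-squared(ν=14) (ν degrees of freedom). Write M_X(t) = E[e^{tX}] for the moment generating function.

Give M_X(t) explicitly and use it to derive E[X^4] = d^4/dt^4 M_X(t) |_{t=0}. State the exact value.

E[X^4] = d^4M/dt^4 |_{t=0} = 80640

M_X(t) = (1 - 2*t)^(-7)
dM/dt = 14/(256*t^8 - 1024*t^7 + 1792*t^6 - 1792*t^5 + 1120*t^4 - 448*t^3 + 112*t^2 - 16*t + 1)
d^2M/dt^2 = -224/(512*t^9 - 2304*t^8 + 4608*t^7 - 5376*t^6 + 4032*t^5 - 2016*t^4 + 672*t^3 - 144*t^2 + 18*t - 1)
d^3M/dt^3 = 4032/(1024*t^10 - 5120*t^9 + 11520*t^8 - 15360*t^7 + 13440*t^6 - 8064*t^5 + 3360*t^4 - 960*t^3 + 180*t^2 - 20*t + 1)
d^4M/dt^4 = -80640/(2048*t^11 - 11264*t^10 + 28160*t^9 - 42240*t^8 + 42240*t^7 - 29568*t^6 + 14784*t^5 - 5280*t^4 + 1320*t^3 - 220*t^2 + 22*t - 1)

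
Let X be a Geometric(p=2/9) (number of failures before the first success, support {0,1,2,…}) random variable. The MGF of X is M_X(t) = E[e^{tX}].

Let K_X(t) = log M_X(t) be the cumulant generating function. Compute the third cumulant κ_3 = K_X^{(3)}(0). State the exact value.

κ_3 = D^3[K](0) = 126

M_X(t) = 2/(9*(1 - 7*e^(t)/9))
K_X(t) = log M_X(t) = -log(1 - 7*e^(t)/9) - 2*log(3) + log(2)
D^3[K](t) = (-441*e^(2*t) - 567*e^(t))/(343*e^(3*t) - 1323*e^(2*t) + 1701*e^(t) - 729)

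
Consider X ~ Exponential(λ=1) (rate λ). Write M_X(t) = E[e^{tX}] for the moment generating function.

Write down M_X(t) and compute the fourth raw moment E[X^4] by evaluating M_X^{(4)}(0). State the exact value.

M_X(t) = 1/(1 - t)
D^4[M](t) = -24/(t^5 - 5*t^4 + 10*t^3 - 10*t^2 + 5*t - 1)

E[X^4] = D^4[M](0) = 24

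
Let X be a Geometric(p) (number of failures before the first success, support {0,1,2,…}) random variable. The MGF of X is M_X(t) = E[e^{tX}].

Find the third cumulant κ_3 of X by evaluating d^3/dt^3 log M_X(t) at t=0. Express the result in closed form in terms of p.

κ_3 = D^3[K](0) = (p^2 - 3*p + 2)/p^3

M_X(t) = p/(-(1 - p)*e^(t) + 1)
K_X(t) = log M_X(t) = log(p) - log(-(1 - p)*e^(t) + 1)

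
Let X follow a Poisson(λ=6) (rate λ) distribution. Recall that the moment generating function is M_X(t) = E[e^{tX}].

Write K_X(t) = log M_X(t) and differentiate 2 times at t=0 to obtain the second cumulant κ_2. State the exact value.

M_X(t) = e^(6*e^(t) - 6)
K_X(t) = log M_X(t) = 6*e^(t) - 6
D^2[K](t) = 6*e^(t)

κ_2 = D^2[K](0) = 6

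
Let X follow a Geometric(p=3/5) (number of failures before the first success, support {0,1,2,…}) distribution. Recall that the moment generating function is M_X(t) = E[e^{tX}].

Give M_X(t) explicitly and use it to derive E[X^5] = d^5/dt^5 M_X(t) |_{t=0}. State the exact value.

E[X^5] = M′′′′′(0) = 9854/81

M_X(t) = 3/(5*(1 - 2*e^(t)/5))
M′(t) = 6*e^(t)/(4*e^(2*t) - 20*e^(t) + 25)
M′′(t) = (-12*e^(2*t) - 30*e^(t))/(8*e^(3*t) - 60*e^(2*t) + 150*e^(t) - 125)
M′′′(t) = (24*e^(3*t) + 240*e^(2*t) + 150*e^(t))/(16*e^(4*t) - 160*e^(3*t) + 600*e^(2*t) - 1000*e^(t) + 625)
M′′′′(t) = (-48*e^(4*t) - 1320*e^(3*t) - 3300*e^(2*t) - 750*e^(t))/(32*e^(5*t) - 400*e^(4*t) + 2000*e^(3*t) - 5000*e^(2*t) + 6250*e^(t) - 3125)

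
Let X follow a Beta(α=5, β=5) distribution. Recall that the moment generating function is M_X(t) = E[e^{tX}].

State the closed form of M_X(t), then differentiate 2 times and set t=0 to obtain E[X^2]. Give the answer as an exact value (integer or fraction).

E[X^2] = D^2[M](0) = 3/11

M_X(t) = ₁F₁(5; 10; t)
D^2[M](t) = 3*₁F₁(7; 12; t)/11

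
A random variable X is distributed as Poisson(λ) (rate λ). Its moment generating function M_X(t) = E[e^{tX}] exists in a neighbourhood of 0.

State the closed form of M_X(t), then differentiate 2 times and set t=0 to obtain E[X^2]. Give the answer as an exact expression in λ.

E[X^2] = M^(2)(0) = λ*(λ + 1)

M_X(t) = e^(λ*(e^(t) - 1))
M^(2)(t) = (λ^2*e^(2*t)*e^(λ*e^(t)) + λ*e^(t)*e^(λ*e^(t)))*e^(-λ)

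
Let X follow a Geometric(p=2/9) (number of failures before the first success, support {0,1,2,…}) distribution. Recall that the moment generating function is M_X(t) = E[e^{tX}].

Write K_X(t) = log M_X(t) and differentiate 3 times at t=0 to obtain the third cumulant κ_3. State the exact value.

M_X(t) = 2/(9*(1 - 7*e^(t)/9))
K_X(t) = log M_X(t) = -log(1 - 7*e^(t)/9) - 2*log(3) + log(2)
K′(t) = -7*e^(t)/(7*e^(t) - 9)
K′′(t) = 63*e^(t)/(49*e^(2*t) - 126*e^(t) + 81)
K′′′(t) = (-441*e^(2*t) - 567*e^(t))/(343*e^(3*t) - 1323*e^(2*t) + 1701*e^(t) - 729)

κ_3 = K′′′(0) = 126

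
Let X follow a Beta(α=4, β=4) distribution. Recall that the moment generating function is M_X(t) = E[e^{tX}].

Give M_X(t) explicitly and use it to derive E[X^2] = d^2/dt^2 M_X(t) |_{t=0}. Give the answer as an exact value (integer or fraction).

M_X(t) = ₁F₁(4; 8; t)
M′(t) = ₁F₁(5; 9; t)/2
M′′(t) = 5*₁F₁(6; 10; t)/18

E[X^2] = M′′(0) = 5/18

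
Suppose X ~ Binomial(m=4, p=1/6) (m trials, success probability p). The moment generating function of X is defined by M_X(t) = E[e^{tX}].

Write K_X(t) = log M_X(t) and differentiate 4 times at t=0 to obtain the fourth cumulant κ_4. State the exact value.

M_X(t) = (e^(t)/6 + 5/6)^4
K_X(t) = log M_X(t) = 4*log(e^(t)/6 + 5/6)
K′(t) = 4*e^(t)/(e^(t) + 5)
K′′(t) = 20*e^(t)/(e^(2*t) + 10*e^(t) + 25)
K′′′(t) = (-20*e^(2*t) + 100*e^(t))/(e^(3*t) + 15*e^(2*t) + 75*e^(t) + 125)
K′′′′(t) = (20*e^(3*t) - 400*e^(2*t) + 500*e^(t))/(e^(4*t) + 20*e^(3*t) + 150*e^(2*t) + 500*e^(t) + 625)

κ_4 = K′′′′(0) = 5/54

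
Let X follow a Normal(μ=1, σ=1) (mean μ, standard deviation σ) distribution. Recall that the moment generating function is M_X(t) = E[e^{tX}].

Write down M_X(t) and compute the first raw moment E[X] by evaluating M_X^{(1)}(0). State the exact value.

M_X(t) = e^(t^2/2 + t)
M′(t) = t*e^(t)*e^(t^2/2) + e^(t)*e^(t^2/2)

E[X] = M′(0) = 1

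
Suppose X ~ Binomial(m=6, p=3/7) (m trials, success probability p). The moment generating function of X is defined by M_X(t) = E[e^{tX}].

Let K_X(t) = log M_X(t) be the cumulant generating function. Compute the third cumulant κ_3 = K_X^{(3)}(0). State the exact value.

κ_3 = K^(3)(0) = 72/343

M_X(t) = (3*e^(t)/7 + 4/7)^6
K_X(t) = log M_X(t) = 6*log(3*e^(t)/7 + 4/7)
K^(3)(t) = (-216*e^(2*t) + 288*e^(t))/(27*e^(3*t) + 108*e^(2*t) + 144*e^(t) + 64)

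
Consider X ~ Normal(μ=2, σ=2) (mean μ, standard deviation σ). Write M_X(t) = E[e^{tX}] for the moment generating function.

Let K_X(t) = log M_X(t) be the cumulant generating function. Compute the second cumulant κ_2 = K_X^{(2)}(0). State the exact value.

κ_2 = K′′(0) = 4

M_X(t) = e^(2*t^2 + 2*t)
K_X(t) = log M_X(t) = 2*t^2 + 2*t
K′(t) = 4*t + 2
K′′(t) = 4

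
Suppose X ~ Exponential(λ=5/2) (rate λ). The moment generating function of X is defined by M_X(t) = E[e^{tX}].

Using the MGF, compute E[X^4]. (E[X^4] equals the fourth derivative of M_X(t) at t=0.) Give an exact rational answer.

E[X^4] = M′′′′(0) = 384/625

M_X(t) = 5/(2*(5/2 - t))
M′(t) = 10/(4*t^2 - 20*t + 25)
M′′(t) = -40/(8*t^3 - 60*t^2 + 150*t - 125)
M′′′(t) = 240/(16*t^4 - 160*t^3 + 600*t^2 - 1000*t + 625)
M′′′′(t) = -1920/(32*t^5 - 400*t^4 + 2000*t^3 - 5000*t^2 + 6250*t - 3125)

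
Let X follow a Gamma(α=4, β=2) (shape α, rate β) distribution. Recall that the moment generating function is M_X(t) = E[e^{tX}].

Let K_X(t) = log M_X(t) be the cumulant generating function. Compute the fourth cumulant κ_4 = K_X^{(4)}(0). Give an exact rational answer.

M_X(t) = 16/(2 - t)^4
K_X(t) = log M_X(t) = -4*log(2 - t) + 4*log(2)
K^(4)(t) = 24/(t^4 - 8*t^3 + 24*t^2 - 32*t + 16)

κ_4 = K^(4)(0) = 3/2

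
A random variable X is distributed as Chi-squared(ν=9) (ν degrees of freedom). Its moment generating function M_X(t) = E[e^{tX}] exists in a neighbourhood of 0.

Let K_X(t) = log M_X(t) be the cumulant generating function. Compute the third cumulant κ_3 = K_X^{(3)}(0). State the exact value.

κ_3 = K′′′(0) = 72

M_X(t) = (1 - 2*t)^(-9/2)
K_X(t) = log M_X(t) = -9*log(1 - 2*t)/2
K′(t) = -9/(2*t - 1)
K′′(t) = 18/(4*t^2 - 4*t + 1)
K′′′(t) = -72/(8*t^3 - 12*t^2 + 6*t - 1)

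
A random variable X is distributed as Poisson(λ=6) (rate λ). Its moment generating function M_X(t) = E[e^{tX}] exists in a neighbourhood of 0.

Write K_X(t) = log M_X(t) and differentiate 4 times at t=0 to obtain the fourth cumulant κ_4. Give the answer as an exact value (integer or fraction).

M_X(t) = e^(6*e^(t) - 6)
K_X(t) = log M_X(t) = 6*e^(t) - 6
K^(4)(t) = 6*e^(t)

κ_4 = K^(4)(0) = 6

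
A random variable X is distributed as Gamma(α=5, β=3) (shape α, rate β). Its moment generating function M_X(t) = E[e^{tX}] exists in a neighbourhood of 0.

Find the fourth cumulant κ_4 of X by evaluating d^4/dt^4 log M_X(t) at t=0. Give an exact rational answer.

κ_4 = D^4[K](0) = 10/27

M_X(t) = 243/(3 - t)^5
K_X(t) = log M_X(t) = -5*log(3 - t) + 5*log(3)
D^4[K](t) = 30/(t^4 - 12*t^3 + 54*t^2 - 108*t + 81)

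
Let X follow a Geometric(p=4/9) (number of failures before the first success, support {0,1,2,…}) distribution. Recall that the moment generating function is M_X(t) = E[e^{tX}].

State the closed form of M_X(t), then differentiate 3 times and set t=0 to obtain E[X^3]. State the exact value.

E[X^3] = M^(3)(0) = 715/32

M_X(t) = 4/(9*(1 - 5*e^(t)/9))
M^(3)(t) = (500*e^(3*t) + 3600*e^(2*t) + 1620*e^(t))/(625*e^(4*t) - 4500*e^(3*t) + 12150*e^(2*t) - 14580*e^(t) + 6561)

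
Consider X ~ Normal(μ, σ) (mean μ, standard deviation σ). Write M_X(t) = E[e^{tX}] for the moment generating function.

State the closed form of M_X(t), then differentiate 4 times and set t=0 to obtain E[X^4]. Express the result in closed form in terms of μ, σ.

M_X(t) = e^(μ*t + σ^2*t^2/2)

E[X^4] = M^(4)(0) = μ^4 + 6*μ^2*σ^2 + 3*σ^4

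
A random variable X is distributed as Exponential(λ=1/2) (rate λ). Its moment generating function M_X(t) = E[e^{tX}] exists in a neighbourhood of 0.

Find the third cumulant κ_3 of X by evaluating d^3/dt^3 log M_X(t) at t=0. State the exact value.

κ_3 = K′′′(0) = 16

M_X(t) = 1/(2*(1/2 - t))
K_X(t) = log M_X(t) = -log(1/2 - t) - log(2)
K′(t) = -2/(2*t - 1)
K′′(t) = 4/(4*t^2 - 4*t + 1)
K′′′(t) = -16/(8*t^3 - 12*t^2 + 6*t - 1)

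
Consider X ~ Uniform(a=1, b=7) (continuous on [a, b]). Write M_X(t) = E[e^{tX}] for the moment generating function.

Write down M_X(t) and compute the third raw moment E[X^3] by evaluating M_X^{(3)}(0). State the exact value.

M_X(t) = (e^(7*t) - e^(t))/(6*t)
D^3[M](t) = (343*t^3*e^(7*t) - t^3*e^(t) - 147*t^2*e^(7*t) + 3*t^2*e^(t) + 42*t*e^(7*t) - 6*t*e^(t) - 6*e^(7*t) + 6*e^(t))/(6*t^4)

E[X^3] = D^3[M](0) = 100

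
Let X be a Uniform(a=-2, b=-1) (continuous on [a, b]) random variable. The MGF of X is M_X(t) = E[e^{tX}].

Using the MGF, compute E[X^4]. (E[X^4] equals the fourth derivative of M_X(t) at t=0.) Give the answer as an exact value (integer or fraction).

E[X^4] = D^4[M](0) = 31/5

M_X(t) = (e^(-t) - e^(-2*t))/t
D^4[M](t) = (t^4*e^(t) - 16*t^4 + 4*t^3*e^(t) - 32*t^3 + 12*t^2*e^(t) - 48*t^2 + 24*t*e^(t) - 48*t + 24*e^(t) - 24)*e^(-2*t)/t^5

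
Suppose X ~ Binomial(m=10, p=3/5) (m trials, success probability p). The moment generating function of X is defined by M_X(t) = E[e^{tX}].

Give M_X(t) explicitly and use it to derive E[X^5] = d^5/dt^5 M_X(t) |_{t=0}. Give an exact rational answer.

M_X(t) = (3*e^(t)/5 + 2/5)^10

E[X^5] = M^(5)(0) = 8289564/625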